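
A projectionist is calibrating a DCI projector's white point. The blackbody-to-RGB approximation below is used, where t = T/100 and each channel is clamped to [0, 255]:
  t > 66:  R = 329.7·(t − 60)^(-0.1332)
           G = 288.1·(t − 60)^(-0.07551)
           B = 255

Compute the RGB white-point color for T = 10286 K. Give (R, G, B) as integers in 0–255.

t = 10286/100 = 102.86; the t > 66 branch applies.
R = 329.7·(102.86 − 60)^(-0.1332) = 329.7·42.86^(-0.1332) = 329.7·0.60619 = 199.862.
G = 288.1·(102.86 − 60)^(-0.07551) = 288.1·42.86^(-0.07551) = 288.1·0.75295 = 216.924.
B = 255 by definition for t > 66.
Rounded: (200, 217, 255).

(200, 217, 255)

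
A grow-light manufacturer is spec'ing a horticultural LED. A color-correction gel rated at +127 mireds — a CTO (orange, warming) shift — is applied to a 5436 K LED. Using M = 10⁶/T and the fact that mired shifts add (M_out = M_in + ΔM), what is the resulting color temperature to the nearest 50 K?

M_in = 10⁶/5436 = 183.96 mireds.
M_out = 183.96 + (+127) = 310.96 mireds.
T_out = 10⁶/310.96 = 3215.9 K → 3200 K.

3200 K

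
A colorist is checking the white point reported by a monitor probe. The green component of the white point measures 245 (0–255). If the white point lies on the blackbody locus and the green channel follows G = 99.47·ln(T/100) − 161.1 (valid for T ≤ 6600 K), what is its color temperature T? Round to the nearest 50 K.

5950 K

ln t = (245 + 161.1) / 99.47 = 4.0826.
t = e^4.0826 = 59.302.
T = 100·t = 5930 K → 5950 K to the nearest 50 K.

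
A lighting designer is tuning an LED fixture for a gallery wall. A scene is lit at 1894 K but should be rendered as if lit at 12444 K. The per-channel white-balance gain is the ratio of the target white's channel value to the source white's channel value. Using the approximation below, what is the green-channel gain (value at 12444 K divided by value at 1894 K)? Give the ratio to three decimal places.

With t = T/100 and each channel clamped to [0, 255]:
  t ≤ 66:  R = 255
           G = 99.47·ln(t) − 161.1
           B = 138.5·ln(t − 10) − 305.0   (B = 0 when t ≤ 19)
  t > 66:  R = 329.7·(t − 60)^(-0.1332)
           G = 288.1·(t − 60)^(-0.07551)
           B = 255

At 1894 K (t = 18.94):
  G = 99.47·ln 18.94 − 161.1 = 99.47·2.9413 − 161.1 = 131.469.
At 12444 K (t = 124.44):
  G = 288.1·(124.44 − 60)^(-0.07551) = 288.1·64.44^(-0.07551) = 288.1·0.73011 = 210.346.
Gain = 210.346 / 131.469 = 1.6000 → 1.600.

1.600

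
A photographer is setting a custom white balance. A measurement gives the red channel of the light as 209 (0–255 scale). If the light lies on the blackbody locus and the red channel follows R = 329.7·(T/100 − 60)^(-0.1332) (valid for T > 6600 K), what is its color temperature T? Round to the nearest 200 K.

(t − 60)^(-0.1332) = 209/329.7 = 0.63391.
t − 60 = 0.63391^(1/-0.1332) = 0.63391^(-7.508) = 30.639, so t = 90.639.
T = 100·t = 9064 K → 9000 K to the nearest 200 K.

9000 K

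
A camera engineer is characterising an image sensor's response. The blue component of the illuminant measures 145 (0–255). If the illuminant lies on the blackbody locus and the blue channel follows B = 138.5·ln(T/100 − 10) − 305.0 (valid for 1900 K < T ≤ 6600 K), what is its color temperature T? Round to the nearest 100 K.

ln(t − 10) = (145 + 305.0) / 138.5 = 3.2491.
t − 10 = e^3.2491 = 25.767, so t = 35.767.
T = 100·t = 3577 K → 3600 K to the nearest 100 K.

3600 K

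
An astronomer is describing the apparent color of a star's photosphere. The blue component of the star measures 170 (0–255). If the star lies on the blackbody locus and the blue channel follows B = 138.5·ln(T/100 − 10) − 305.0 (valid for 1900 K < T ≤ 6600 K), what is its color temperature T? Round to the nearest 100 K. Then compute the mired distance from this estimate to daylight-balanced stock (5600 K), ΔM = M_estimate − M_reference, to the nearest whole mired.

+65 mireds

ln(t − 10) = (170 + 305.0) / 138.5 = 3.4296.
t − 10 = e^3.4296 = 30.864, so t = 40.864.
T = 100·t = 4086 K → 4100 K to the nearest 100 K.
M_estimate = 10⁶/4100 = 243.90; M_reference = 10⁶/5600 = 178.57.
ΔM = 243.90 − 178.57 = 65.33 → +65 mireds.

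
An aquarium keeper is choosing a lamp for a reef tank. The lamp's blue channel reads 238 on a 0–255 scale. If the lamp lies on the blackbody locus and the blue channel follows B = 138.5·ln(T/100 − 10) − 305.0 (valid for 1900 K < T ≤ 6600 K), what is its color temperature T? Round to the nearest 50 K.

ln(t − 10) = (238 + 305.0) / 138.5 = 3.9206.
t − 10 = e^3.9206 = 50.430, so t = 60.430.
T = 100·t = 6043 K → 6050 K to the nearest 50 K.

6050 K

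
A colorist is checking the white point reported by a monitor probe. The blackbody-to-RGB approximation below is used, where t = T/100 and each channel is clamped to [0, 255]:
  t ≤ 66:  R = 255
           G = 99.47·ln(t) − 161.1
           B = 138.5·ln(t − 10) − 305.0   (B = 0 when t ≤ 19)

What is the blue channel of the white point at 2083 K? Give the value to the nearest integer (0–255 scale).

t = 2083/100 = 20.83; the t ≤ 66 branch applies.
B = 138.5·ln(20.83 − 10) − 305.0 = 138.5·ln 10.83 − 305.0 = 138.5·2.3823 − 305.0 = 24.951.
Rounded: 25.

25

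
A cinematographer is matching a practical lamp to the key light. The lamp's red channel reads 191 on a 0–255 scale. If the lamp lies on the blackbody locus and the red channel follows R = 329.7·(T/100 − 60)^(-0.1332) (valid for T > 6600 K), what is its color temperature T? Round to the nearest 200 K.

12000 K

(t − 60)^(-0.1332) = 191/329.7 = 0.57931.
t − 60 = 0.57931^(1/-0.1332) = 0.57931^(-7.508) = 60.245, so t = 120.245.
T = 100·t = 12025 K → 12000 K to the nearest 200 K.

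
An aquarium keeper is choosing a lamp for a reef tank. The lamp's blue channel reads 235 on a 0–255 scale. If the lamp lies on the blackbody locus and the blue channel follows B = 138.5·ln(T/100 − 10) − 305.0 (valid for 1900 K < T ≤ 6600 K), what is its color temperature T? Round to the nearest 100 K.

ln(t − 10) = (235 + 305.0) / 138.5 = 3.8989.
t − 10 = e^3.8989 = 49.349, so t = 59.349.
T = 100·t = 5935 K → 5900 K to the nearest 100 K.

5900 K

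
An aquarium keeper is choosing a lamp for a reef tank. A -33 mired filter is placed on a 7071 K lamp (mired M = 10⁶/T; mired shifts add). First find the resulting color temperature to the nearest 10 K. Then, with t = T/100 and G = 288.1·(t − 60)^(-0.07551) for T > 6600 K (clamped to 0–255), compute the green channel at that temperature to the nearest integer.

M_in = 10⁶/7071 = 141.42; M_out = 141.42 + (-33) = 108.42.
T_out = 10⁶/108.42 = 9223.2 K → 9220 K; t = 92.2.
G = 288.1·(92.2 − 60)^(-0.07551) = 288.1·32.2^(-0.07551) = 288.1·0.76938 = 221.659.
Rounded: 222.

222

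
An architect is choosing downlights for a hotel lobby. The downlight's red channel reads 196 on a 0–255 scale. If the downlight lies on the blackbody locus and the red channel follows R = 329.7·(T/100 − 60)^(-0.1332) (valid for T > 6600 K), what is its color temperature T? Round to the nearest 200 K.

(t − 60)^(-0.1332) = 196/329.7 = 0.59448.
t − 60 = 0.59448^(1/-0.1332) = 0.59448^(-7.508) = 49.621, so t = 109.621.
T = 100·t = 10962 K → 11000 K to the nearest 200 K.

11000 K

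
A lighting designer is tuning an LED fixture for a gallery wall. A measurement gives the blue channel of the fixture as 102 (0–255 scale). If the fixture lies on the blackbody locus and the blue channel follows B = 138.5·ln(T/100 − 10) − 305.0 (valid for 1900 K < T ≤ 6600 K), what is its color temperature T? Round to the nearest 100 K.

2900 K

ln(t − 10) = (102 + 305.0) / 138.5 = 2.9386.
t − 10 = e^2.9386 = 18.890, so t = 28.890.
T = 100·t = 2889 K → 2900 K to the nearest 100 K.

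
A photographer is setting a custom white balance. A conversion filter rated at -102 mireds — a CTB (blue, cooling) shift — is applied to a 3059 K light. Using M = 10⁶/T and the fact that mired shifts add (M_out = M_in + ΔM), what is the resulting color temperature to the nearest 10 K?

M_in = 10⁶/3059 = 326.90 mireds.
M_out = 326.90 + (-102) = 224.90 mireds.
T_out = 10⁶/224.90 = 4446.3 K → 4450 K.

4450 K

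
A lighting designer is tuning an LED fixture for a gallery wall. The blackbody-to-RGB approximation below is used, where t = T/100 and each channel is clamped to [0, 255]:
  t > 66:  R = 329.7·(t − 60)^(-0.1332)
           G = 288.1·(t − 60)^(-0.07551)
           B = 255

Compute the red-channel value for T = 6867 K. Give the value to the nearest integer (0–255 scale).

247

t = 6867/100 = 68.67; the t > 66 branch applies.
R = 329.7·(68.67 − 60)^(-0.1332) = 329.7·8.67^(-0.1332) = 329.7·0.74999 = 247.272.
Rounded: 247.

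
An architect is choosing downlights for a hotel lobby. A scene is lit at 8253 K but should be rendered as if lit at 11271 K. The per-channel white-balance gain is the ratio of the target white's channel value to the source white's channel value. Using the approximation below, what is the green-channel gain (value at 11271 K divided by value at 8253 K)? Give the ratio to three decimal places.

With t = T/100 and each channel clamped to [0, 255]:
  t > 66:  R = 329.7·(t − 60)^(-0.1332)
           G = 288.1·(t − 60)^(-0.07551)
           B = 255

At 8253 K (t = 82.53):
  G = 288.1·(82.53 − 60)^(-0.07551) = 288.1·22.53^(-0.07551) = 288.1·0.79041 = 227.717.
At 11271 K (t = 112.71):
  G = 288.1·(112.71 − 60)^(-0.07551) = 288.1·52.71^(-0.07551) = 288.1·0.74128 = 213.562.
Gain = 213.562 / 227.717 = 0.9378 → 0.938.

0.938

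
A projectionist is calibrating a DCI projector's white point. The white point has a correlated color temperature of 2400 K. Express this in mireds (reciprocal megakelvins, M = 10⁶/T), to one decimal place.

M = 10⁶ / 2400 = 416.667 → 416.7 mireds.

416.7 mireds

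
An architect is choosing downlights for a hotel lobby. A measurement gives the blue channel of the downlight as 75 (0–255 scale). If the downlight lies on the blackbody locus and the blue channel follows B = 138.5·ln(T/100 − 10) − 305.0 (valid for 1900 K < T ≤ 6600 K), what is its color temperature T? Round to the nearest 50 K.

2550 K

ln(t − 10) = (75 + 305.0) / 138.5 = 2.7437.
t − 10 = e^2.7437 = 15.544, so t = 25.544.
T = 100·t = 2554 K → 2550 K to the nearest 50 K.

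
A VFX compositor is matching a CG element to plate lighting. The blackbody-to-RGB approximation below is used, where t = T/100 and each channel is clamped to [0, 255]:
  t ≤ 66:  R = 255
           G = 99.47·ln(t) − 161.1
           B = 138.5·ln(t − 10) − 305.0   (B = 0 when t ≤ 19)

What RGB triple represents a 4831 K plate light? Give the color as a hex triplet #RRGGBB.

t = 4831/100 = 48.31; the t ≤ 66 branch applies.
R = 255 by definition for t ≤ 66.
G = 99.47·ln 48.31 − 161.1 = 99.47·3.8776 − 161.1 = 224.609.
B = 138.5·ln(48.31 − 10) − 305.0 = 138.5·ln 38.31 − 305.0 = 138.5·3.6457 − 305.0 = 199.931.
Rounded: (255, 225, 200).
In hex: #FFE1C8.

#FFE1C8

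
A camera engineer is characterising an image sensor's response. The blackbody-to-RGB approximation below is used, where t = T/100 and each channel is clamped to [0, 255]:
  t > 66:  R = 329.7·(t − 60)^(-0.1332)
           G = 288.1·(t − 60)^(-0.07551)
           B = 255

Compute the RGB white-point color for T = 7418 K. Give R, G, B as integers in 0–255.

R=232, G=236, B=255

t = 7418/100 = 74.18; the t > 66 branch applies.
R = 329.7·(74.18 − 60)^(-0.1332) = 329.7·14.18^(-0.1332) = 329.7·0.70242 = 231.588.
G = 288.1·(74.18 − 60)^(-0.07551) = 288.1·14.18^(-0.07551) = 288.1·0.81853 = 235.820.
B = 255 by definition for t > 66.
Rounded: (232, 236, 255).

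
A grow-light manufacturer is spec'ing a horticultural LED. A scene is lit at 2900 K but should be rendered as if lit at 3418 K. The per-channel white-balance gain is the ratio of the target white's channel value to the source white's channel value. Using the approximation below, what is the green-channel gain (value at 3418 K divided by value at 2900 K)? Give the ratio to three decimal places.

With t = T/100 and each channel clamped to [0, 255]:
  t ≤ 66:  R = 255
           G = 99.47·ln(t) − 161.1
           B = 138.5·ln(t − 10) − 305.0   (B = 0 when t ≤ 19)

1.094

At 2900 K (t = 29):
  G = 99.47·ln 29 − 161.1 = 99.47·3.3673 − 161.1 = 173.845.
At 3418 K (t = 34.18):
  G = 99.47·ln 34.18 − 161.1 = 99.47·3.5316 − 161.1 = 190.192.
Gain = 190.192 / 173.845 = 1.0940 → 1.094.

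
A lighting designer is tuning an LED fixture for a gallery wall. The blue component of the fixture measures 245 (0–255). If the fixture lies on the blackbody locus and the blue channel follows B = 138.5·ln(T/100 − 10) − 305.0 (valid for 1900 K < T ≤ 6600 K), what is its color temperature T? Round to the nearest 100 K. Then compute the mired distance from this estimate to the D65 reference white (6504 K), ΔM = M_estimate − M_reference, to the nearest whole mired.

ln(t − 10) = (245 + 305.0) / 138.5 = 3.9711.
t − 10 = e^3.9711 = 53.044, so t = 63.044.
T = 100·t = 6304 K → 6300 K to the nearest 100 K.
M_estimate = 10⁶/6300 = 158.73; M_reference = 10⁶/6504 = 153.75.
ΔM = 158.73 − 153.75 = 4.98 → +5 mireds.

+5 mireds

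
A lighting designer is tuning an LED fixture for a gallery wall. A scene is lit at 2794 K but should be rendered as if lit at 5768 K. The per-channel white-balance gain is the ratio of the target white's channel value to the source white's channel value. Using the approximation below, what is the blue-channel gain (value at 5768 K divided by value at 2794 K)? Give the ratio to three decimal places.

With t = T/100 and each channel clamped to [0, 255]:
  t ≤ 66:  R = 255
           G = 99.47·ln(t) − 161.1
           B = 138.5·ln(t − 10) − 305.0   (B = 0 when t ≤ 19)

At 2794 K (t = 27.94):
  B = 138.5·ln(27.94 − 10) − 305.0 = 138.5·ln 17.94 − 305.0 = 138.5·2.8870 − 305.0 = 94.854.
At 5768 K (t = 57.68):
  B = 138.5·ln(57.68 − 10) − 305.0 = 138.5·ln 47.68 − 305.0 = 138.5·3.8645 − 305.0 = 230.235.
Gain = 230.235 / 94.854 = 2.4273 → 2.427.

2.427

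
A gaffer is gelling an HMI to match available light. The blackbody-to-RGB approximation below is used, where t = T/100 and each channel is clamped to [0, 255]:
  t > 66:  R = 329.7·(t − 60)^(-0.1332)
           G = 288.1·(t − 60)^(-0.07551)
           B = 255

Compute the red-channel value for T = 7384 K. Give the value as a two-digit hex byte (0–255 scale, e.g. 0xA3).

t = 7384/100 = 73.84; the t > 66 branch applies.
R = 329.7·(73.84 − 60)^(-0.1332) = 329.7·13.84^(-0.1332) = 329.7·0.70469 = 232.338.
Rounded: 232; in hex, 0xE8.

0xE8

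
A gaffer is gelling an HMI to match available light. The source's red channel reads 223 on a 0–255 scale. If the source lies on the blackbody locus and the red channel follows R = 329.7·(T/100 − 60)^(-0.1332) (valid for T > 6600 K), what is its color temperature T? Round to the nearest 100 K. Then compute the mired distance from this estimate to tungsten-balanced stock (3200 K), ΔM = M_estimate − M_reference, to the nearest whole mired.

(t − 60)^(-0.1332) = 223/329.7 = 0.67637.
t − 60 = 0.67637^(1/-0.1332) = 0.67637^(-7.508) = 18.831, so t = 78.831.
T = 100·t = 7883 K → 7900 K to the nearest 100 K.
M_estimate = 10⁶/7900 = 126.58; M_reference = 10⁶/3200 = 312.50.
ΔM = 126.58 − 312.50 = -185.92 → -186 mireds.

-186 mireds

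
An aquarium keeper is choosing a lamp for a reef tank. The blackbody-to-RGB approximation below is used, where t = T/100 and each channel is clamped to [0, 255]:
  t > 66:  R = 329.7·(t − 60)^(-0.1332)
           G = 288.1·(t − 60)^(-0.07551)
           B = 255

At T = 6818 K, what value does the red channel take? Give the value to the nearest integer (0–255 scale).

249

t = 6818/100 = 68.18; the t > 66 branch applies.
R = 329.7·(68.18 − 60)^(-0.1332) = 329.7·8.18^(-0.1332) = 329.7·0.75583 = 249.196.
Rounded: 249.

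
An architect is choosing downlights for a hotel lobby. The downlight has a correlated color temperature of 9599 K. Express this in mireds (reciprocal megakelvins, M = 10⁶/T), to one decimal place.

104.2 mireds

M = 10⁶ / 9599 = 104.178 → 104.2 mireds.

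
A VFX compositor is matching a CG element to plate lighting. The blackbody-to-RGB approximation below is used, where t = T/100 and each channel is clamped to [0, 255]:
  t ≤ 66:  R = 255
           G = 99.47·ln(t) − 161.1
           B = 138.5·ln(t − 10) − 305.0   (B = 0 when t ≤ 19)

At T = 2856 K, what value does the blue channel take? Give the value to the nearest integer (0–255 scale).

t = 2856/100 = 28.56; the t ≤ 66 branch applies.
B = 138.5·ln(28.56 − 10) − 305.0 = 138.5·ln 18.56 − 305.0 = 138.5·2.9210 − 305.0 = 99.560.
Rounded: 100.

100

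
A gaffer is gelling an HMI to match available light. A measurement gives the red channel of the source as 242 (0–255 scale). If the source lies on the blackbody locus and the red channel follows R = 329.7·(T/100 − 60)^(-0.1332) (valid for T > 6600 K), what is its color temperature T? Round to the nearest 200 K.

7000 K

(t − 60)^(-0.1332) = 242/329.7 = 0.73400.
t − 60 = 0.73400^(1/-0.1332) = 0.73400^(-7.508) = 10.193, so t = 70.193.
T = 100·t = 7019 K → 7000 K to the nearest 200 K.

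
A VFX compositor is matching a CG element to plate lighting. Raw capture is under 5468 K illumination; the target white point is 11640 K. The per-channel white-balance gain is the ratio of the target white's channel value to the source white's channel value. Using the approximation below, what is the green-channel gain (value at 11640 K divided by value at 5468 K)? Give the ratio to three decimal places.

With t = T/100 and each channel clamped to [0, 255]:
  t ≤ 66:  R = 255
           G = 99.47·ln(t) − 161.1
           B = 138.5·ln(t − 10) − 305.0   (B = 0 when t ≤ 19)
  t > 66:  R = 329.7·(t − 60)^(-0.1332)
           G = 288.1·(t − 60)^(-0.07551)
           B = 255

0.897

At 5468 K (t = 54.68):
  G = 99.47·ln 54.68 − 161.1 = 99.47·4.0015 − 161.1 = 236.929.
At 11640 K (t = 116.4):
  G = 288.1·(116.4 − 60)^(-0.07551) = 288.1·56.4^(-0.07551) = 288.1·0.73750 = 212.473.
Gain = 212.473 / 236.929 = 0.8968 → 0.897.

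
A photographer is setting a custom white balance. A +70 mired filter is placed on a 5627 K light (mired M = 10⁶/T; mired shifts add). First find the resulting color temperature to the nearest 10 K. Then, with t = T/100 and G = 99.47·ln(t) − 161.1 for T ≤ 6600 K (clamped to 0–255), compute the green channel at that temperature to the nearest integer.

207

M_in = 10⁶/5627 = 177.71; M_out = 177.71 + (+70) = 247.71.
T_out = 10⁶/247.71 = 4036.9 K → 4040 K; t = 40.4.
G = 99.47·ln 40.4 − 161.1 = 99.47·3.6988 − 161.1 = 206.823.
Rounded: 207.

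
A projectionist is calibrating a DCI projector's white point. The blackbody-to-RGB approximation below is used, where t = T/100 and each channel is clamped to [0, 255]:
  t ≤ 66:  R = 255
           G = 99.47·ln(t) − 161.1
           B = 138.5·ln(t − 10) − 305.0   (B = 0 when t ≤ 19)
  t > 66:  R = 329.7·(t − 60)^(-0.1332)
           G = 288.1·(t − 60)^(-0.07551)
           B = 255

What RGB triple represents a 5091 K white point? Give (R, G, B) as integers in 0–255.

t = 5091/100 = 50.91; the t ≤ 66 branch applies.
R = 255 by definition for t ≤ 66.
G = 99.47·ln 50.91 − 161.1 = 99.47·3.9301 − 161.1 = 229.823.
B = 138.5·ln(50.91 − 10) − 305.0 = 138.5·ln 40.91 − 305.0 = 138.5·3.7114 − 305.0 = 209.025.
Rounded: (255, 230, 209).

(255, 230, 209)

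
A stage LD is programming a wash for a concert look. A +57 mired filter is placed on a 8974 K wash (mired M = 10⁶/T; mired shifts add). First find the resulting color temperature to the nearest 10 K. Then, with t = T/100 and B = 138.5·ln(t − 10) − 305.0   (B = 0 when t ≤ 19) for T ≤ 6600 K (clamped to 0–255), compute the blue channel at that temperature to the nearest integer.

235

M_in = 10⁶/8974 = 111.43; M_out = 111.43 + (+57) = 168.43.
T_out = 10⁶/168.43 = 5937.1 K → 5940 K; t = 59.4.
B = 138.5·ln(59.4 − 10) − 305.0 = 138.5·ln 49.4 − 305.0 = 138.5·3.9000 − 305.0 = 235.143.
Rounded: 235.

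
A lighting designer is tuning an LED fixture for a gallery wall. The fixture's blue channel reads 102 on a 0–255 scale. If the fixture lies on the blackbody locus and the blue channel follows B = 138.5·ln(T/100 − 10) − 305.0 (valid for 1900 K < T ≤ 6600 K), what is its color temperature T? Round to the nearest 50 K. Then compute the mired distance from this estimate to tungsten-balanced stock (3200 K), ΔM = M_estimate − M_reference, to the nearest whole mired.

ln(t − 10) = (102 + 305.0) / 138.5 = 2.9386.
t − 10 = e^2.9386 = 18.890, so t = 28.890.
T = 100·t = 2889 K → 2900 K to the nearest 50 K.
M_estimate = 10⁶/2900 = 344.83; M_reference = 10⁶/3200 = 312.50.
ΔM = 344.83 − 312.50 = 32.33 → +32 mireds.

+32 mireds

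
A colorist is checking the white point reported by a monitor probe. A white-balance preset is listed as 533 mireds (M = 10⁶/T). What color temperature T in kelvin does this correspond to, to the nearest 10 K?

1880 K

T = 10⁶ / 533 = 1876.17 K → 1880 K.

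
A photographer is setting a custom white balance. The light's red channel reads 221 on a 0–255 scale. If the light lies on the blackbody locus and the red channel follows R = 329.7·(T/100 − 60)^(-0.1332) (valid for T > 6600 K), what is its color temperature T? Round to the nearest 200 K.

8000 K

(t − 60)^(-0.1332) = 221/329.7 = 0.67031.
t − 60 = 0.67031^(1/-0.1332) = 0.67031^(-7.508) = 20.149, so t = 80.149.
T = 100·t = 8015 K → 8000 K to the nearest 200 K.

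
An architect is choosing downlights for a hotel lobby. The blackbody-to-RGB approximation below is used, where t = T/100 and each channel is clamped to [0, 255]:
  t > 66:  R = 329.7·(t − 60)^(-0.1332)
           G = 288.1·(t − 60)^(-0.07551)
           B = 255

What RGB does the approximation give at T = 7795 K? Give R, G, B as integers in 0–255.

t = 7795/100 = 77.95; the t > 66 branch applies.
R = 329.7·(77.95 − 60)^(-0.1332) = 329.7·17.95^(-0.1332) = 329.7·0.68070 = 224.428.
G = 288.1·(77.95 − 60)^(-0.07551) = 288.1·17.95^(-0.07551) = 288.1·0.80409 = 231.659.
B = 255 by definition for t > 66.
Rounded: (224, 232, 255).

R=224, G=232, B=255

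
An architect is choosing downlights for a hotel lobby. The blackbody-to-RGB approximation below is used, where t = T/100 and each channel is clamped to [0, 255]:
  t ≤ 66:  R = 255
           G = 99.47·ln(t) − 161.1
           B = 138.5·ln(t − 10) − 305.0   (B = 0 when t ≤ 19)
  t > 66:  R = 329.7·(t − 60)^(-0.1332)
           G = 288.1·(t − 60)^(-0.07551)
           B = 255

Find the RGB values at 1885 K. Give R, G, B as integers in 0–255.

t = 1885/100 = 18.85; the t ≤ 66 branch applies.
R = 255 by definition for t ≤ 66.
G = 99.47·ln 18.85 − 161.1 = 99.47·2.9365 − 161.1 = 130.995.
t = 18.85 ≤ 19, so B = 0.
Rounded: (255, 131, 0).

R=255, G=131, B=0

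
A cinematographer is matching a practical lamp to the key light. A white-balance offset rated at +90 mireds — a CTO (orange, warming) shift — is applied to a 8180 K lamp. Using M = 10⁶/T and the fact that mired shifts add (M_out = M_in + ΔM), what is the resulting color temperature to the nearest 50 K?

M_in = 10⁶/8180 = 122.25 mireds.
M_out = 122.25 + (+90) = 212.25 mireds.
T_out = 10⁶/212.25 = 4711.4 K → 4700 K.

4700 K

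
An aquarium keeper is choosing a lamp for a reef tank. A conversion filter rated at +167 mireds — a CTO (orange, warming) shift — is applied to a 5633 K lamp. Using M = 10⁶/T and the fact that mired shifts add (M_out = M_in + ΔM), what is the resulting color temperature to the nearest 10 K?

2900 K

M_in = 10⁶/5633 = 177.53 mireds.
M_out = 177.53 + (+167) = 344.53 mireds.
T_out = 10⁶/344.53 = 2902.5 K → 2900 K.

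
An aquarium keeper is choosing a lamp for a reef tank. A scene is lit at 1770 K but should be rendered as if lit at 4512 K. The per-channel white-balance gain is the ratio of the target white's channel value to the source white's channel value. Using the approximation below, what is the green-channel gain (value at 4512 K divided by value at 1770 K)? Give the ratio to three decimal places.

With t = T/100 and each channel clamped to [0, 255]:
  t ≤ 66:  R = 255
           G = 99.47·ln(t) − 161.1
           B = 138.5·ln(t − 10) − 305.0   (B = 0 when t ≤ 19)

1.746

At 1770 K (t = 17.7):
  G = 99.47·ln 17.7 − 161.1 = 99.47·2.8736 − 161.1 = 124.733.
At 4512 K (t = 45.12):
  G = 99.47·ln 45.12 − 161.1 = 99.47·3.8093 − 161.1 = 217.814.
Gain = 217.814 / 124.733 = 1.7462 → 1.746.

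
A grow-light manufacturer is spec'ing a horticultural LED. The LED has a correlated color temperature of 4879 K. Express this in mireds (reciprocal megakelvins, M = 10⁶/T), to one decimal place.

M = 10⁶ / 4879 = 204.960 → 205.0 mireds.

205.0 mireds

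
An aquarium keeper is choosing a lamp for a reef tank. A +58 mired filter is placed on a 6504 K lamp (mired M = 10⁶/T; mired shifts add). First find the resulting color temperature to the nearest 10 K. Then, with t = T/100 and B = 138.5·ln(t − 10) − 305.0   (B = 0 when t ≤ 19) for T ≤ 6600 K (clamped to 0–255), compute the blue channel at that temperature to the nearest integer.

M_in = 10⁶/6504 = 153.75; M_out = 153.75 + (+58) = 211.75.
T_out = 10⁶/211.75 = 4722.5 K → 4720 K; t = 47.2.
B = 138.5·ln(47.2 − 10) − 305.0 = 138.5·ln 37.2 − 305.0 = 138.5·3.6163 − 305.0 = 195.859.
Rounded: 196.

196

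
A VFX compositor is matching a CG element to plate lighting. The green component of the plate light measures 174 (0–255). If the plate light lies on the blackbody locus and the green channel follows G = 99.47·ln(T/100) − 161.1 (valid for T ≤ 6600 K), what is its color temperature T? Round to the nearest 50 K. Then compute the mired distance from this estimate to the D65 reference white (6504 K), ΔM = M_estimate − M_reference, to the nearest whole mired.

ln t = (174 + 161.1) / 99.47 = 3.3689.
t = e^3.3689 = 29.045.
T = 100·t = 2905 K → 2900 K to the nearest 50 K.
M_estimate = 10⁶/2900 = 344.83; M_reference = 10⁶/6504 = 153.75.
ΔM = 344.83 − 153.75 = 191.08 → +191 mireds.

+191 mireds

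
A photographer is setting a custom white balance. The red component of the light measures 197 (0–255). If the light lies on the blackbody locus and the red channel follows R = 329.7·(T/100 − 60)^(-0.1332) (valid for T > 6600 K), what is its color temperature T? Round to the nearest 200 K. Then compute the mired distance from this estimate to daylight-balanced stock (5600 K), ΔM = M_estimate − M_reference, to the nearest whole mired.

-86 mireds

(t − 60)^(-0.1332) = 197/329.7 = 0.59751.
t − 60 = 0.59751^(1/-0.1332) = 0.59751^(-7.508) = 47.761, so t = 107.761.
T = 100·t = 10776 K → 10800 K to the nearest 200 K.
M_estimate = 10⁶/10800 = 92.59; M_reference = 10⁶/5600 = 178.57.
ΔM = 92.59 − 178.57 = -85.98 → -86 mireds.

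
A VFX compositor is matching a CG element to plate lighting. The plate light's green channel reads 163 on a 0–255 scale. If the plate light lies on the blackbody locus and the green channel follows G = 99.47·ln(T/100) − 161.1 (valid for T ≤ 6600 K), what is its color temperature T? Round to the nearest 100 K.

ln t = (163 + 161.1) / 99.47 = 3.2583.
t = e^3.2583 = 26.004.
T = 100·t = 2600 K → 2600 K to the nearest 100 K.

2600 K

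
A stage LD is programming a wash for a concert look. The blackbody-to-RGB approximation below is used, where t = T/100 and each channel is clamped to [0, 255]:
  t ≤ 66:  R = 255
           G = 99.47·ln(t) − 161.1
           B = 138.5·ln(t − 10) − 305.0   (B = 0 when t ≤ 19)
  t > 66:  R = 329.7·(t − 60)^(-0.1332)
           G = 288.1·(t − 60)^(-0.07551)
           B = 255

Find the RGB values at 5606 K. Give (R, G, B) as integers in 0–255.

(255, 239, 225)

t = 5606/100 = 56.06; the t ≤ 66 branch applies.
R = 255 by definition for t ≤ 66.
G = 99.47·ln 56.06 − 161.1 = 99.47·4.0264 − 161.1 = 239.408.
B = 138.5·ln(56.06 − 10) − 305.0 = 138.5·ln 46.06 − 305.0 = 138.5·3.8299 − 305.0 = 225.447.
Rounded: (255, 239, 225).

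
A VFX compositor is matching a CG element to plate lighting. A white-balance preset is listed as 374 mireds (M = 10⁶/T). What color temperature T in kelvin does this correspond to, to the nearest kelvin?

T = 10⁶ / 374 = 2673.80 K → 2674 K.

2674 K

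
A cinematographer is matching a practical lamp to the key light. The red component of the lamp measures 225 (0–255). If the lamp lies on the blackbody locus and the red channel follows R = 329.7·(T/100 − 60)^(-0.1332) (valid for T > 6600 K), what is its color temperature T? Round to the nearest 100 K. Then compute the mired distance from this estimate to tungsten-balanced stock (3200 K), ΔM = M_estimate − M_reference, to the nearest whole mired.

-184 mireds

(t − 60)^(-0.1332) = 225/329.7 = 0.68244.
t − 60 = 0.68244^(1/-0.1332) = 0.68244^(-7.508) = 17.610, so t = 77.610.
T = 100·t = 7761 K → 7800 K to the nearest 100 K.
M_estimate = 10⁶/7800 = 128.21; M_reference = 10⁶/3200 = 312.50.
ΔM = 128.21 − 312.50 = -184.29 → -184 mireds.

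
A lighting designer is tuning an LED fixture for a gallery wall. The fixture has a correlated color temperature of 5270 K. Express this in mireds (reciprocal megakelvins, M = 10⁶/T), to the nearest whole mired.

190 mireds

M = 10⁶ / 5270 = 189.753 → 190 mireds.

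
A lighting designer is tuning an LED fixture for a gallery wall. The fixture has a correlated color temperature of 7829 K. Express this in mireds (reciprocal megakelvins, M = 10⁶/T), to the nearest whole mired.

128 mireds

M = 10⁶ / 7829 = 127.730 → 128 mireds.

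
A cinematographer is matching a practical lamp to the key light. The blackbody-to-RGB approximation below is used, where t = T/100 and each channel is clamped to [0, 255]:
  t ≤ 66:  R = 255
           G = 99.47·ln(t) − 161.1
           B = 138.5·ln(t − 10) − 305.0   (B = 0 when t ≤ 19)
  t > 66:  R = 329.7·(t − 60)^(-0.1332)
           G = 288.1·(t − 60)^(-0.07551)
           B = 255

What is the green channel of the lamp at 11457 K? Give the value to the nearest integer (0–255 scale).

213

t = 11457/100 = 114.57; the t > 66 branch applies.
G = 288.1·(114.57 − 60)^(-0.07551) = 288.1·54.57^(-0.07551) = 288.1·0.73934 = 213.003.
Rounded: 213.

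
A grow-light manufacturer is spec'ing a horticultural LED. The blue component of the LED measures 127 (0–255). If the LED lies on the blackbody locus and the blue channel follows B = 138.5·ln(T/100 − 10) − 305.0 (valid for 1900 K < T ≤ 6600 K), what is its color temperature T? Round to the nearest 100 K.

3300 K

ln(t − 10) = (127 + 305.0) / 138.5 = 3.1191.
t − 10 = e^3.1191 = 22.627, so t = 32.627.
T = 100·t = 3263 K → 3300 K to the nearest 100 K.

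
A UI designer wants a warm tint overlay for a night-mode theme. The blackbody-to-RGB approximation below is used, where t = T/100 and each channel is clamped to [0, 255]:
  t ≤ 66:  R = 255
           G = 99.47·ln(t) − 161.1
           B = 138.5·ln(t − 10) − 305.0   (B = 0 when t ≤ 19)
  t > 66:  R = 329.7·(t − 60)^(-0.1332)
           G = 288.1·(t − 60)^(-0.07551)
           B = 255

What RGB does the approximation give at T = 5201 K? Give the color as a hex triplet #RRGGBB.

#FFE8D5

t = 5201/100 = 52.01; the t ≤ 66 branch applies.
R = 255 by definition for t ≤ 66.
G = 99.47·ln 52.01 − 161.1 = 99.47·3.9514 − 161.1 = 231.949.
B = 138.5·ln(52.01 − 10) − 305.0 = 138.5·ln 42.01 − 305.0 = 138.5·3.7379 − 305.0 = 212.700.
Rounded: (255, 232, 213).
In hex: #FFE8D5.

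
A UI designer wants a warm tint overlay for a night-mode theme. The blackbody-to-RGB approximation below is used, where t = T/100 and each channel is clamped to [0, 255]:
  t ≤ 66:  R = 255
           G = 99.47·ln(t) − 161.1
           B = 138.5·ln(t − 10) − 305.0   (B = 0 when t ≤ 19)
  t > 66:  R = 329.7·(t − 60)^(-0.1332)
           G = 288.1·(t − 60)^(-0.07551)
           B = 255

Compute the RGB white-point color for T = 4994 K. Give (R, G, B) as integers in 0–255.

(255, 228, 206)

t = 4994/100 = 49.94; the t ≤ 66 branch applies.
R = 255 by definition for t ≤ 66.
G = 99.47·ln 49.94 − 161.1 = 99.47·3.9108 − 161.1 = 227.909.
B = 138.5·ln(49.94 − 10) − 305.0 = 138.5·ln 39.94 − 305.0 = 138.5·3.6874 − 305.0 = 205.702.
Rounded: (255, 228, 206).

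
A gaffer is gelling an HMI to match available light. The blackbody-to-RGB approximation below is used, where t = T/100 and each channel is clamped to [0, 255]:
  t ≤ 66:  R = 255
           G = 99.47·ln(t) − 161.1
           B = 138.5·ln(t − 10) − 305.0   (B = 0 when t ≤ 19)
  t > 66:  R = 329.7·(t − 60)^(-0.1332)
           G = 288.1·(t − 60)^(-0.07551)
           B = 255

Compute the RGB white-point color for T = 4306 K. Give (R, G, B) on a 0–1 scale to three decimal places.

(1.000, 0.836, 0.704)

t = 4306/100 = 43.06; the t ≤ 66 branch applies.
R = 255 by definition for t ≤ 66.
G = 99.47·ln 43.06 − 161.1 = 99.47·3.7626 − 161.1 = 213.165.
B = 138.5·ln(43.06 − 10) − 305.0 = 138.5·ln 33.06 − 305.0 = 138.5·3.4983 − 305.0 = 179.518.
Dividing each by 255: (1.0000, 0.8359, 0.7040) → (1.000, 0.836, 0.704).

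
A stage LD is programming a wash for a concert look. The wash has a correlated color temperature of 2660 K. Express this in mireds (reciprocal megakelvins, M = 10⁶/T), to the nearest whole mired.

M = 10⁶ / 2660 = 375.940 → 376 mireds.

376 mireds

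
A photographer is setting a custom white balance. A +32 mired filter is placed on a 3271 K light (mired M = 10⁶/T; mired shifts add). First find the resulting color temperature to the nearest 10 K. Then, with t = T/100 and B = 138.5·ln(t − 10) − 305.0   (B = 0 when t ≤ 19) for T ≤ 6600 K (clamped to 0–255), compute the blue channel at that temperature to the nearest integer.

M_in = 10⁶/3271 = 305.72; M_out = 305.72 + (+32) = 337.72.
T_out = 10⁶/337.72 = 2961.1 K → 2960 K; t = 29.6.
B = 138.5·ln(29.6 − 10) − 305.0 = 138.5·ln 19.6 − 305.0 = 138.5·2.9755 − 305.0 = 107.111.
Rounded: 107.

107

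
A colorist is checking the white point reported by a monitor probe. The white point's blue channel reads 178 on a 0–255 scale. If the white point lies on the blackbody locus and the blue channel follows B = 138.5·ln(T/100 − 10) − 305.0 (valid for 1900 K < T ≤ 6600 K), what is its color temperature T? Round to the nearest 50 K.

4250 K

ln(t − 10) = (178 + 305.0) / 138.5 = 3.4874.
t − 10 = e^3.4874 = 32.700, so t = 42.700.
T = 100·t = 4270 K → 4250 K to the nearest 50 K.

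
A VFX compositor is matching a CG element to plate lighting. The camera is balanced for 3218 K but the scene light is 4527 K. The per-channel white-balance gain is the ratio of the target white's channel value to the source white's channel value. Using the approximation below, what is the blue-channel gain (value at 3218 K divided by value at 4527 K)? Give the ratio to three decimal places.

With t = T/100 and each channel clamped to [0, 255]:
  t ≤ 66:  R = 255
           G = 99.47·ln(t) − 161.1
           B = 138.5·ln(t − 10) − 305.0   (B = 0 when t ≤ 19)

At 4527 K (t = 45.27):
  B = 138.5·ln(45.27 − 10) − 305.0 = 138.5·ln 35.27 − 305.0 = 138.5·3.5630 − 305.0 = 188.480.
At 3218 K (t = 32.18):
  B = 138.5·ln(32.18 − 10) − 305.0 = 138.5·ln 22.18 − 305.0 = 138.5·3.0992 − 305.0 = 124.238.
Gain = 124.238 / 188.480 = 0.6592 → 0.659.

0.659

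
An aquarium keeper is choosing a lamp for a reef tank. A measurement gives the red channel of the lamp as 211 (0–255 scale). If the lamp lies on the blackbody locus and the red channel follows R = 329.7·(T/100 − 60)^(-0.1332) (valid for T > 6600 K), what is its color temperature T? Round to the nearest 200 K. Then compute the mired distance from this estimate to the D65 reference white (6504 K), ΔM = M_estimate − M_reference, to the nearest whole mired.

-40 mireds

(t − 60)^(-0.1332) = 211/329.7 = 0.63998.
t − 60 = 0.63998^(1/-0.1332) = 0.63998^(-7.508) = 28.525, so t = 88.525.
T = 100·t = 8853 K → 8800 K to the nearest 200 K.
M_estimate = 10⁶/8800 = 113.64; M_reference = 10⁶/6504 = 153.75.
ΔM = 113.64 − 153.75 = -40.12 → -40 mireds.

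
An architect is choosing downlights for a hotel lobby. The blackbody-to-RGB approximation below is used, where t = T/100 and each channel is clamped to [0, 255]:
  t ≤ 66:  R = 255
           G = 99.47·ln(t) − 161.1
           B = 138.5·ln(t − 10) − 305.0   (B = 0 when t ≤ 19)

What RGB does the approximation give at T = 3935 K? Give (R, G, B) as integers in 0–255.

(255, 204, 163)

t = 3935/100 = 39.35; the t ≤ 66 branch applies.
R = 255 by definition for t ≤ 66.
G = 99.47·ln 39.35 − 161.1 = 99.47·3.6725 − 161.1 = 204.203.
B = 138.5·ln(39.35 − 10) − 305.0 = 138.5·ln 29.35 − 305.0 = 138.5·3.3793 − 305.0 = 163.032.
Rounded: (255, 204, 163).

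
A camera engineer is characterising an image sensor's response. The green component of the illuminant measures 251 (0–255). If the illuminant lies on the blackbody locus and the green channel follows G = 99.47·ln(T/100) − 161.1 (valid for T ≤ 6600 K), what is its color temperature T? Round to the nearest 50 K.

6300 K

ln t = (251 + 161.1) / 99.47 = 4.1430.
t = e^4.1430 = 62.989.
T = 100·t = 6299 K → 6300 K to the nearest 50 K.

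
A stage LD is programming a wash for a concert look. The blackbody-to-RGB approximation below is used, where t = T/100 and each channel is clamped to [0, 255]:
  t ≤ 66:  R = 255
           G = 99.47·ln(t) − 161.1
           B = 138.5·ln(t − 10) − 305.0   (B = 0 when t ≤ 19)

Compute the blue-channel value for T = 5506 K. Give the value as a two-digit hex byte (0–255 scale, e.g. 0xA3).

0xDE

t = 5506/100 = 55.06; the t ≤ 66 branch applies.
B = 138.5·ln(55.06 − 10) − 305.0 = 138.5·ln 45.06 − 305.0 = 138.5·3.8080 − 305.0 = 222.407.
Rounded: 222; in hex, 0xDE.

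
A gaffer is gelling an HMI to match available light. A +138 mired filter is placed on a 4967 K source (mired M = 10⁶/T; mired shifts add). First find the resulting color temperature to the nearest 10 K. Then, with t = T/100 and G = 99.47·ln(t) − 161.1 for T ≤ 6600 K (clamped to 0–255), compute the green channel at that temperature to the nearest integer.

176

M_in = 10⁶/4967 = 201.33; M_out = 201.33 + (+138) = 339.33.
T_out = 10⁶/339.33 = 2947.0 K → 2950 K; t = 29.5.
G = 99.47·ln 29.5 − 161.1 = 99.47·3.3844 − 161.1 = 175.545.
Rounded: 176.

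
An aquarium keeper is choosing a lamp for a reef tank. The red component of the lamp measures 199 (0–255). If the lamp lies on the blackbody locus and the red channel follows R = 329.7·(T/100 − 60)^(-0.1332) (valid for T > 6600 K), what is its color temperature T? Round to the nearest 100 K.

(t − 60)^(-0.1332) = 199/329.7 = 0.60358.
t − 60 = 0.60358^(1/-0.1332) = 0.60358^(-7.508) = 44.273, so t = 104.273.
T = 100·t = 10427 K → 10400 K to the nearest 100 K.

10400 K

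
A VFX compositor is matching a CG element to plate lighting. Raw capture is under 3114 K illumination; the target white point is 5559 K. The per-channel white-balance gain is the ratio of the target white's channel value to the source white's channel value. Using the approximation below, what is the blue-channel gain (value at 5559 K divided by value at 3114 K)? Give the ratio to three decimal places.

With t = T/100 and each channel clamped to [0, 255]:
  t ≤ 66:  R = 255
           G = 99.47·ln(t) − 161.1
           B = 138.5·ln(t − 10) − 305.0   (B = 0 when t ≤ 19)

1.905

At 3114 K (t = 31.14):
  B = 138.5·ln(31.14 − 10) − 305.0 = 138.5·ln 21.14 − 305.0 = 138.5·3.0512 − 305.0 = 117.587.
At 5559 K (t = 55.59):
  B = 138.5·ln(55.59 − 10) − 305.0 = 138.5·ln 45.59 − 305.0 = 138.5·3.8197 − 305.0 = 224.027.
Gain = 224.027 / 117.587 = 1.9052 → 1.905.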